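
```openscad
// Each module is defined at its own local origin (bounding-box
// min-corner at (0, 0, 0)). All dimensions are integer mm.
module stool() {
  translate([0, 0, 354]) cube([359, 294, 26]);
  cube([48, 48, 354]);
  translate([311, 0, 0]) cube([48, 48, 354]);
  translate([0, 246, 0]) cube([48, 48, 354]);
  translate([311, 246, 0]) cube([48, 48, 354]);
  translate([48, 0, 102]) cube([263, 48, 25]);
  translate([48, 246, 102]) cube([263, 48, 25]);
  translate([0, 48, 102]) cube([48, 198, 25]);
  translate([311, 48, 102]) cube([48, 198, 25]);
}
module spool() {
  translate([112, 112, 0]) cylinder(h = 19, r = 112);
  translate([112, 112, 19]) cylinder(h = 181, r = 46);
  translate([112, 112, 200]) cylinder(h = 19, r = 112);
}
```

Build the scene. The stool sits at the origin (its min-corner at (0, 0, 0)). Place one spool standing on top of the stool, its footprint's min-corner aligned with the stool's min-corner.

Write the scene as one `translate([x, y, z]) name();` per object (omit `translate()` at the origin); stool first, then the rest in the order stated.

stool();
translate([0, 0, 380]) spool();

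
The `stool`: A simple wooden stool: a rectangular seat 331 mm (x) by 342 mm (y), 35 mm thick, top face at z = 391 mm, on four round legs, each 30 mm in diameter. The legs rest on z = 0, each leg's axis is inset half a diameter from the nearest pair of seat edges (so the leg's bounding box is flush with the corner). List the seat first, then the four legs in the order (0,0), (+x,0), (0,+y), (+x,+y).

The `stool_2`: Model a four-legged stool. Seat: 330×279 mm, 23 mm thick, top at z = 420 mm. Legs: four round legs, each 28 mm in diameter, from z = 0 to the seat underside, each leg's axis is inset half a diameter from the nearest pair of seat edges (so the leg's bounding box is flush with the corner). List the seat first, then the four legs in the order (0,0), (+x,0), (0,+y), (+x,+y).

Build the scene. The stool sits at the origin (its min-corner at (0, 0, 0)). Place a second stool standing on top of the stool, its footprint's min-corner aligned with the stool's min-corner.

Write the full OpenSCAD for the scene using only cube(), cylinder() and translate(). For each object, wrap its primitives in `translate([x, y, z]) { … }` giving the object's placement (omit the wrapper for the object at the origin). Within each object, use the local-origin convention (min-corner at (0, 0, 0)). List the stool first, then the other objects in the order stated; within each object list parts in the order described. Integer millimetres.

translate([0, 0, 356]) cube([331, 342, 35]);
translate([15, 15, 0]) cylinder(h = 356, r = 15);
translate([316, 15, 0]) cylinder(h = 356, r = 15);
translate([15, 327, 0]) cylinder(h = 356, r = 15);
translate([316, 327, 0]) cylinder(h = 356, r = 15);
translate([0, 0, 391]) {
  translate([0, 0, 397]) cube([330, 279, 23]);
  translate([14, 14, 0]) cylinder(h = 397, r = 14);
  translate([316, 14, 0]) cylinder(h = 397, r = 14);
  translate([14, 265, 0]) cylinder(h = 397, r = 14);
  translate([316, 265, 0]) cylinder(h = 397, r = 14);
}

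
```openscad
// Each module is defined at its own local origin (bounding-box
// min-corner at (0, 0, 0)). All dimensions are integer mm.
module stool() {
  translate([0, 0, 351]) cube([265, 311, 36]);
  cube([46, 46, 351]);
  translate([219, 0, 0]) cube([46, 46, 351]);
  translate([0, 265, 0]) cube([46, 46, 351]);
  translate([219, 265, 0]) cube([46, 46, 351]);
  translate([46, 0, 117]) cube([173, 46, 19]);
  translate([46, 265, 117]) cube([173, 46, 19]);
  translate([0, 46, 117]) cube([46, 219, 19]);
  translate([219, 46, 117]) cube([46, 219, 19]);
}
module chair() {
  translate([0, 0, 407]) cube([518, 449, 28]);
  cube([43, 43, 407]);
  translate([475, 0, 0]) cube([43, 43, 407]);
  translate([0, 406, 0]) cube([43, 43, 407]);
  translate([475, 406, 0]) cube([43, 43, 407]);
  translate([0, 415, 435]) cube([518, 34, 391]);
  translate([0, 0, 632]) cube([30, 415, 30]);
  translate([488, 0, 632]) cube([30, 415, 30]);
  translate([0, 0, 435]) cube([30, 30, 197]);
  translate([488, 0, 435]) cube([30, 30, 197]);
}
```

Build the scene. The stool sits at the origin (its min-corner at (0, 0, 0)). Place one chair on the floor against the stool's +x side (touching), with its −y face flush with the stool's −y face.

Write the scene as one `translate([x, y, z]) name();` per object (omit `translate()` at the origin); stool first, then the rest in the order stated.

stool();
translate([265, 0, 0]) chair();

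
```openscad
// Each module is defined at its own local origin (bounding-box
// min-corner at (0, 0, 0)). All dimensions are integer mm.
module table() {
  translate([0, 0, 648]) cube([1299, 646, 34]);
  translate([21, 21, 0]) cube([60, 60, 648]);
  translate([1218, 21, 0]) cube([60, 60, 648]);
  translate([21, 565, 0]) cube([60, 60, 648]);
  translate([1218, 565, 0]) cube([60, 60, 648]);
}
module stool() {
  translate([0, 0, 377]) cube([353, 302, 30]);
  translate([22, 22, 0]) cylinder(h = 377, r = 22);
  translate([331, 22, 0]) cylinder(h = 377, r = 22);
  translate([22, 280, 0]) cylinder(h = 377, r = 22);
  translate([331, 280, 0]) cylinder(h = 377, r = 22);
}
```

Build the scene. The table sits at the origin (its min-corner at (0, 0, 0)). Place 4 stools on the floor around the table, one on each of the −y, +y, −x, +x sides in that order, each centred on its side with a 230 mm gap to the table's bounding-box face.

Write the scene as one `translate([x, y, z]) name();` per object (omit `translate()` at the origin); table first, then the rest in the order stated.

table();
translate([473, -532, 0]) stool();
translate([473, 876, 0]) stool();
translate([-583, 172, 0]) stool();
translate([1529, 172, 0]) stool();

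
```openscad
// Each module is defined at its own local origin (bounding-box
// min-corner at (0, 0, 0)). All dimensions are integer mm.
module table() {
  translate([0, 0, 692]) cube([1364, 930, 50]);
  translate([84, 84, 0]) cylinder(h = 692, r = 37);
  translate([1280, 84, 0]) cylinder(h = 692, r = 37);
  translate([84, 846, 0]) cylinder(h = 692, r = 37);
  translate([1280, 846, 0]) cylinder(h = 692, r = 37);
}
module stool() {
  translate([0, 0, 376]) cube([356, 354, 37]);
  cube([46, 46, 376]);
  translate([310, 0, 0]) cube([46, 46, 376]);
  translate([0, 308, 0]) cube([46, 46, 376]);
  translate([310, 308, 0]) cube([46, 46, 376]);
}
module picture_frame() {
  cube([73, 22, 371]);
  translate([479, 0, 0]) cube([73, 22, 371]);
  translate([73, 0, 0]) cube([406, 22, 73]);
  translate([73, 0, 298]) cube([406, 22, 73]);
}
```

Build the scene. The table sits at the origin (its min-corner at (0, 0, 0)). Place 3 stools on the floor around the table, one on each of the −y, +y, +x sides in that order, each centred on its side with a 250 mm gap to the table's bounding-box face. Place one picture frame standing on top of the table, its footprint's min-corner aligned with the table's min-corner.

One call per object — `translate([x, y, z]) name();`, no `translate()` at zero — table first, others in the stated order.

table();
translate([504, -604, 0]) stool();
translate([504, 1180, 0]) stool();
translate([1614, 288, 0]) stool();
translate([0, 0, 742]) picture_frame();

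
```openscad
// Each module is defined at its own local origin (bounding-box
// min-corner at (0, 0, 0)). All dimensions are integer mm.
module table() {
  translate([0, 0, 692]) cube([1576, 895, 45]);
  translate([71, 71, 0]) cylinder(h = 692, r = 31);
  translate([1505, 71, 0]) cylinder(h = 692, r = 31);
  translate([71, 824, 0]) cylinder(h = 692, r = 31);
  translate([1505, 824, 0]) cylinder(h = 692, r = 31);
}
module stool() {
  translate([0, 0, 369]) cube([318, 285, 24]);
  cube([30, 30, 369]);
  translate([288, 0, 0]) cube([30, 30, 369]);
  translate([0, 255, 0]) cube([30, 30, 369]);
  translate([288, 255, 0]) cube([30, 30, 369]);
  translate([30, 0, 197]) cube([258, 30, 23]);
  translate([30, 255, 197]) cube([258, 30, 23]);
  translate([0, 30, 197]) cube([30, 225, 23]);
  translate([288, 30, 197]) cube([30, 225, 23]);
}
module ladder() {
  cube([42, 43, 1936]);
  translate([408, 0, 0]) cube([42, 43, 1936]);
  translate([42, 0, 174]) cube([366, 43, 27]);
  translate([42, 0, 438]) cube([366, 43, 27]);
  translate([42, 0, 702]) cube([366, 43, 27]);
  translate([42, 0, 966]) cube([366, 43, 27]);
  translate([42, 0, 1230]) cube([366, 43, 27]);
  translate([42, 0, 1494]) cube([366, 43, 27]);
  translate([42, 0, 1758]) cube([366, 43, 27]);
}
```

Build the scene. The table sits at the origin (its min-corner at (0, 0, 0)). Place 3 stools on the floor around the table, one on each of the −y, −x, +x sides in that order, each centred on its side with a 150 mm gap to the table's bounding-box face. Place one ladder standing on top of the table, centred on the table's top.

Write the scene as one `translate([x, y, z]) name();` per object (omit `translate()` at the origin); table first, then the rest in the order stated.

table();
translate([629, -435, 0]) stool();
translate([-468, 305, 0]) stool();
translate([1726, 305, 0]) stool();
translate([563, 426, 737]) ladder();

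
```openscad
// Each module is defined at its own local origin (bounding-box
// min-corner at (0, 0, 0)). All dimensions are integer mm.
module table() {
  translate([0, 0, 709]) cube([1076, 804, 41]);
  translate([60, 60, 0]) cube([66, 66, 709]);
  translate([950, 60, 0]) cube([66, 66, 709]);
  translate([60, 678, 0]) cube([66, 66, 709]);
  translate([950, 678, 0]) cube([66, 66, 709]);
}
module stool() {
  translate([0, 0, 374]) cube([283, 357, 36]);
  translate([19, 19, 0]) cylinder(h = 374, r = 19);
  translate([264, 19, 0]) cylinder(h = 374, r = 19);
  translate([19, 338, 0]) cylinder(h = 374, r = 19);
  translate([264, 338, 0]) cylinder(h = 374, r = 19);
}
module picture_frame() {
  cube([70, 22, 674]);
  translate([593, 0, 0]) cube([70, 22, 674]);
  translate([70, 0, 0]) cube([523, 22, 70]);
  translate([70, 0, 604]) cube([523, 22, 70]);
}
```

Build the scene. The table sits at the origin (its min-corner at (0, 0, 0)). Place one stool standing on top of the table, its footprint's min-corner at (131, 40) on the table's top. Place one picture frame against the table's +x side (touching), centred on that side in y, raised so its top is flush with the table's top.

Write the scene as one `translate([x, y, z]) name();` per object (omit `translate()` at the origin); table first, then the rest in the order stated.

table();
translate([131, 40, 750]) stool();
translate([1076, 391, 76]) picture_frame();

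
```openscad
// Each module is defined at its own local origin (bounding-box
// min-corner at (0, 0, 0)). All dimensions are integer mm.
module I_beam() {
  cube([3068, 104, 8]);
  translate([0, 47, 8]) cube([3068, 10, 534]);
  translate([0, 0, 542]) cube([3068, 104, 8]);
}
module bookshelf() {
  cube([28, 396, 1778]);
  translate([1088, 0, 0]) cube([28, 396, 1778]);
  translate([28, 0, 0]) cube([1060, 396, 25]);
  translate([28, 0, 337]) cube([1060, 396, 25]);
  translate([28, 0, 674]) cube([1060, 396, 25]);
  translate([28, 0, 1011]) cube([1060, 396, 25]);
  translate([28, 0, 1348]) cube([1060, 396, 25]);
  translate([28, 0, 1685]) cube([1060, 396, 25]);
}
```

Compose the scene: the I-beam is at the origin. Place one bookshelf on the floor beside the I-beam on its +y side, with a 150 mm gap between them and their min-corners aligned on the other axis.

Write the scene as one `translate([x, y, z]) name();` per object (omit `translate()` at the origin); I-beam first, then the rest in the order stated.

I_beam();
translate([0, 254, 0]) bookshelf();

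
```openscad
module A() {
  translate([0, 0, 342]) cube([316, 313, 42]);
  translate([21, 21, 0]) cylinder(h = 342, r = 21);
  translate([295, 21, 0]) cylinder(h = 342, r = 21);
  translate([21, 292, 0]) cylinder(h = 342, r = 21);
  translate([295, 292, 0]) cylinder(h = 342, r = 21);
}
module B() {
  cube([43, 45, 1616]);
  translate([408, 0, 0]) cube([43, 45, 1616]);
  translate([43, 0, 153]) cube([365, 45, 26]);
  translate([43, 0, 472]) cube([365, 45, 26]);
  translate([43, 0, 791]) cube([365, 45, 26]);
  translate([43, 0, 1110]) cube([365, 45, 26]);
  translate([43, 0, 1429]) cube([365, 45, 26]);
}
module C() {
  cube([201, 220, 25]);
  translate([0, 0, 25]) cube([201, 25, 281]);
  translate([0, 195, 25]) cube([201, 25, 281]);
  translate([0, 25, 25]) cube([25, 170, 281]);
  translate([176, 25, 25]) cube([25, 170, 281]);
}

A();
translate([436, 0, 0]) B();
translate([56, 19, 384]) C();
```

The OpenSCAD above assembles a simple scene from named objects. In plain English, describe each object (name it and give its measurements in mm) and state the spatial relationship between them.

A is a simple wooden stool: a rectangular seat 316 mm (x) by 313 mm (y), 42 mm thick, top face at z = 384 mm, on four round legs, each 42 mm in diameter. The legs rest on z = 0, each leg's axis is inset half a diameter from the nearest pair of seat edges (so the leg's bounding box is flush with the corner).

B is a straight ladder. Two 43×45 mm vertical rails, 1616 mm tall, stand 451 mm apart (outside-to-outside) with their front faces coplanar on the −y side. 5 rungs, each 45 mm deep and 26 mm tall, span between the inner faces of the rails, front faces flush with the rails. The lowest rung's underside is at z = 153 mm and rungs are spaced 319 mm apart (underside to underside).

C is an open storage box with external size 201×220×306 mm and wall thickness 25 mm (the base is also 25 mm thick). The base covers the whole footprint; the four walls stand on the base, with the y-facing walls full-width and the x-facing walls fitting between their inner faces.

The ladder is on the floor beside the stool on its +x side. The open box is on top of the stool.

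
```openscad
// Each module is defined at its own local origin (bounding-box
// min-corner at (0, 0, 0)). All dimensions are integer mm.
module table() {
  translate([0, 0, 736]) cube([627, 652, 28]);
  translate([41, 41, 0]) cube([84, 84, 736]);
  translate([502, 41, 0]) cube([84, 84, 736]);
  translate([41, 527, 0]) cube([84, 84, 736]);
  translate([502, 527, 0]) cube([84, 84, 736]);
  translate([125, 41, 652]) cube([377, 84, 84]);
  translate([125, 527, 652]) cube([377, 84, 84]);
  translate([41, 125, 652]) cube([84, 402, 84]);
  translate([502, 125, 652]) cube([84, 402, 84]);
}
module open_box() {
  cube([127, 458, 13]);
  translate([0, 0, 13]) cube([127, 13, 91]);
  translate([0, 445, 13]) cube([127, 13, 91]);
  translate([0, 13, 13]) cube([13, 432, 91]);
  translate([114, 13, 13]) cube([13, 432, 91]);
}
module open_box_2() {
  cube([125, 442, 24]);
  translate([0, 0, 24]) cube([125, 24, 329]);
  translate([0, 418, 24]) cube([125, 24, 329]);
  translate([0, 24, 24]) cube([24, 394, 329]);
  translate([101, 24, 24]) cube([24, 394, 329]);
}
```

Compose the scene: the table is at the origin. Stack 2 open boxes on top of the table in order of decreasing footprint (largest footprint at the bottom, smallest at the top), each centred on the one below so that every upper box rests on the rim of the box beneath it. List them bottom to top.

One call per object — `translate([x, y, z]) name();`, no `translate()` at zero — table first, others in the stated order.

table();
translate([250, 97, 764]) open_box();
translate([251, 105, 868]) open_box_2();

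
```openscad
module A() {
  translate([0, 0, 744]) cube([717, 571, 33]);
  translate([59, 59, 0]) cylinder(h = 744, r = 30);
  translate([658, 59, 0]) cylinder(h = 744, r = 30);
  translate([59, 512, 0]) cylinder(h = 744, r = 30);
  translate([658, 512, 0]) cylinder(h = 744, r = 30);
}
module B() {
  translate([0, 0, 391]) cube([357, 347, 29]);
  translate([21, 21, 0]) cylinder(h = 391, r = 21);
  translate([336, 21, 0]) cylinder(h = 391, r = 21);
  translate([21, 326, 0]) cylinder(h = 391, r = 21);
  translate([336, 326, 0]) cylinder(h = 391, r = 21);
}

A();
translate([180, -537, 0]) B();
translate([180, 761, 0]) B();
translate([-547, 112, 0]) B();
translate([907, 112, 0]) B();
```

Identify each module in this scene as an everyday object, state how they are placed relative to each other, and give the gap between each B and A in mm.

Each stool's nearest face is 190 mm from the table's bounding box.

A is a table. B is a stool. Four stools sit around the table at the −y, +y, −x, +x sides. The gap between each stool and the table is 190 mm.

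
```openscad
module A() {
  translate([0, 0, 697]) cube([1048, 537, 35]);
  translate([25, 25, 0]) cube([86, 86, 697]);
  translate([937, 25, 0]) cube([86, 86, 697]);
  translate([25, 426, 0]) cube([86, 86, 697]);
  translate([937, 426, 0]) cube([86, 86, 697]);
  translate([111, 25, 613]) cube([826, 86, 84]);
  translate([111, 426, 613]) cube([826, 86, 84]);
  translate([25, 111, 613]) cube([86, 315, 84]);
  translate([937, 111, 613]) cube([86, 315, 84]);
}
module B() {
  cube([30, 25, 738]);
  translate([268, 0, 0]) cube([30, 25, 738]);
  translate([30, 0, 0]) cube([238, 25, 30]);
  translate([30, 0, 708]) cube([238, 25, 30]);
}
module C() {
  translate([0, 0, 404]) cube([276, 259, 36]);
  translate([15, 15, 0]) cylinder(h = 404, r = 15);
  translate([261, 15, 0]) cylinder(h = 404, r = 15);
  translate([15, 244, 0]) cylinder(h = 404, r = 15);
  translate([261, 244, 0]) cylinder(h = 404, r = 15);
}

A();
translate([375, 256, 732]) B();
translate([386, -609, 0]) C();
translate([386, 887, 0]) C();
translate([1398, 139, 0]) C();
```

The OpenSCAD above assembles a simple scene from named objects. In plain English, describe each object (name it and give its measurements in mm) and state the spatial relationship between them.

A is a table with a 1048×537 mm rectangular top, 35 mm thick, top surface at z = 732 mm, supported by four 86×86 mm square legs, each inset 25 mm from the nearest pair of top edges, running from the floor. Four apron rails, 86 mm thick and 84 mm tall, run between adjacent legs with their top edges flush with the underside of the top and their outer faces flush with the legs' outer faces.

B is a rectangular picture frame lying in the x–z plane (depth along y). The opening is 238 mm wide (x) by 678 mm tall (z), surrounded by a border 30 mm wide on all four sides. The frame is 25 mm deep and is made of two full-height vertical stiles with two horizontal rails fitted between them.

C is a simple wooden stool: a rectangular seat 276 mm (x) by 259 mm (y), 36 mm thick, top face at z = 440 mm, on four round legs, each 30 mm in diameter. The legs rest on z = 0, each leg's axis is inset half a diameter from the nearest pair of seat edges (so the leg's bounding box is flush with the corner).

The picture frame is on top of the table, centred. Three stools sit around the table at the −y, +y, +x sides.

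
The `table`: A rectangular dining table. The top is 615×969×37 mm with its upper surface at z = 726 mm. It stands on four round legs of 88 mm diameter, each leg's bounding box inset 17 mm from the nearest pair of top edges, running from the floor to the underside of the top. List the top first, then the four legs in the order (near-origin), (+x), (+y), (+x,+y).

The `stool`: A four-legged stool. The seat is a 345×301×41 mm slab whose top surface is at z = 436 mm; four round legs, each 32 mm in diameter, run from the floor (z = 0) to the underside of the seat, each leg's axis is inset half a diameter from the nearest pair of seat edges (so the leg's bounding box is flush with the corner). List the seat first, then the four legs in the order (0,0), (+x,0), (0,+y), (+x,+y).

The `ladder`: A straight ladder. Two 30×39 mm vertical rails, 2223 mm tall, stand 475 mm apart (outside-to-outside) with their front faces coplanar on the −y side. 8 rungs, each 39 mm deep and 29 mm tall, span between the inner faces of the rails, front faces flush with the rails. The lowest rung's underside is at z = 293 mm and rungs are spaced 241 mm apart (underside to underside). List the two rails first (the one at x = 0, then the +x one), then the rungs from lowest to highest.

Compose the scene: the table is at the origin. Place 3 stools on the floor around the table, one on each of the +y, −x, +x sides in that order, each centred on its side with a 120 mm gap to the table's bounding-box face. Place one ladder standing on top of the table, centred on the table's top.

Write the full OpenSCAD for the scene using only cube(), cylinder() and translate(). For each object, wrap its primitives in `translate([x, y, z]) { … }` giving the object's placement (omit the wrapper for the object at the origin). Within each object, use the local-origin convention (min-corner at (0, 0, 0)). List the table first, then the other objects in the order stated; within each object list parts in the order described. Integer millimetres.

translate([0, 0, 689]) cube([615, 969, 37]);
translate([61, 61, 0]) cylinder(h = 689, r = 44);
translate([554, 61, 0]) cylinder(h = 689, r = 44);
translate([61, 908, 0]) cylinder(h = 689, r = 44);
translate([554, 908, 0]) cylinder(h = 689, r = 44);
translate([135, 1089, 0]) {
  translate([0, 0, 395]) cube([345, 301, 41]);
  translate([16, 16, 0]) cylinder(h = 395, r = 16);
  translate([329, 16, 0]) cylinder(h = 395, r = 16);
  translate([16, 285, 0]) cylinder(h = 395, r = 16);
  translate([329, 285, 0]) cylinder(h = 395, r = 16);
}
translate([-465, 334, 0]) {
  translate([0, 0, 395]) cube([345, 301, 41]);
  translate([16, 16, 0]) cylinder(h = 395, r = 16);
  translate([329, 16, 0]) cylinder(h = 395, r = 16);
  translate([16, 285, 0]) cylinder(h = 395, r = 16);
  translate([329, 285, 0]) cylinder(h = 395, r = 16);
}
translate([735, 334, 0]) {
  translate([0, 0, 395]) cube([345, 301, 41]);
  translate([16, 16, 0]) cylinder(h = 395, r = 16);
  translate([329, 16, 0]) cylinder(h = 395, r = 16);
  translate([16, 285, 0]) cylinder(h = 395, r = 16);
  translate([329, 285, 0]) cylinder(h = 395, r = 16);
}
translate([70, 465, 726]) {
  cube([30, 39, 2223]);
  translate([445, 0, 0]) cube([30, 39, 2223]);
  translate([30, 0, 293]) cube([415, 39, 29]);
  translate([30, 0, 534]) cube([415, 39, 29]);
  translate([30, 0, 775]) cube([415, 39, 29]);
  translate([30, 0, 1016]) cube([415, 39, 29]);
  translate([30, 0, 1257]) cube([415, 39, 29]);
  translate([30, 0, 1498]) cube([415, 39, 29]);
  translate([30, 0, 1739]) cube([415, 39, 29]);
  translate([30, 0, 1980]) cube([415, 39, 29]);
}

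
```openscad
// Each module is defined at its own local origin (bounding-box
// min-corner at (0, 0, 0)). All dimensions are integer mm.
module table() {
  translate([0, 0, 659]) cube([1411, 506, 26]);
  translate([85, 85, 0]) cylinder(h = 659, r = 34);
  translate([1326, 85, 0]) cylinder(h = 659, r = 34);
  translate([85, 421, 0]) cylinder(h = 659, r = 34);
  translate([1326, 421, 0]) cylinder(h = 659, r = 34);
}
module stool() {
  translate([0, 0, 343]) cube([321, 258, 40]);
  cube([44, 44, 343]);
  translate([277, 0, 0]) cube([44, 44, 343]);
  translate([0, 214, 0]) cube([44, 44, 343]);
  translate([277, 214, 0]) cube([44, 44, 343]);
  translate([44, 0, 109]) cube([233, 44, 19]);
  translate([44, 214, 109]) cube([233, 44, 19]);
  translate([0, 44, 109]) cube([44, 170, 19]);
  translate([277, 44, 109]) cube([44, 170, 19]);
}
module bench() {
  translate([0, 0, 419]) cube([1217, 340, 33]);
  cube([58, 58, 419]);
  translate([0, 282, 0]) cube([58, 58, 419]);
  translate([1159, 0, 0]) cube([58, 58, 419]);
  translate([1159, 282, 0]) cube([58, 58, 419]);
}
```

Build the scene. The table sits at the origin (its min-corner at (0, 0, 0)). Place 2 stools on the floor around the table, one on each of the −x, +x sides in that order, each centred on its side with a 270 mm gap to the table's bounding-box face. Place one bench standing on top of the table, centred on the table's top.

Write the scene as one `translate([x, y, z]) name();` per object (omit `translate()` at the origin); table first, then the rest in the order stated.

table();
translate([-591, 124, 0]) stool();
translate([1681, 124, 0]) stool();
translate([97, 83, 685]) bench();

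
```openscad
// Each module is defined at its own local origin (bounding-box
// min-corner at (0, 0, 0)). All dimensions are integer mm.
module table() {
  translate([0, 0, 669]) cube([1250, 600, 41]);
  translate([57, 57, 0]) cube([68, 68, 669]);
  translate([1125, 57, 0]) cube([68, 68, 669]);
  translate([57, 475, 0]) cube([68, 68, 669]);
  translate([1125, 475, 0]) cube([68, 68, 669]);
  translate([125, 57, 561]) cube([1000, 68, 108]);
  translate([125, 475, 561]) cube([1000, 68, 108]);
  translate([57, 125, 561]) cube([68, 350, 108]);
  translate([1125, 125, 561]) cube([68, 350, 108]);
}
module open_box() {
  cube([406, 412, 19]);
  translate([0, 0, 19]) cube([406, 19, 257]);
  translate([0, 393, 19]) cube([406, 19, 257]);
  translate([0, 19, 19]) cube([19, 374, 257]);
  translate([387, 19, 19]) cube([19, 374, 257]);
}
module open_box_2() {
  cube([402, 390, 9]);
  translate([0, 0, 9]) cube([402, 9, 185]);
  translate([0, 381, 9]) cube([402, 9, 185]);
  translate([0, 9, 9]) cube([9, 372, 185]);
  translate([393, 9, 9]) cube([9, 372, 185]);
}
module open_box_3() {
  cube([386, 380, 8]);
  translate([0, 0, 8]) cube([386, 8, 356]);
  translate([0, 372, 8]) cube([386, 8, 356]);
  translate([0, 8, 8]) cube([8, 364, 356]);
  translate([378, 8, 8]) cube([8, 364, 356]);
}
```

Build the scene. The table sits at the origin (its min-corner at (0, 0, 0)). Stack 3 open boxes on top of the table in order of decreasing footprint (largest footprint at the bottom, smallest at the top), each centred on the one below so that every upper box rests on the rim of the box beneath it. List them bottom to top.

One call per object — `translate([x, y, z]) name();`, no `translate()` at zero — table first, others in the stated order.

table();
translate([422, 94, 710]) open_box();
translate([424, 105, 986]) open_box_2();
translate([432, 110, 1180]) open_box_3();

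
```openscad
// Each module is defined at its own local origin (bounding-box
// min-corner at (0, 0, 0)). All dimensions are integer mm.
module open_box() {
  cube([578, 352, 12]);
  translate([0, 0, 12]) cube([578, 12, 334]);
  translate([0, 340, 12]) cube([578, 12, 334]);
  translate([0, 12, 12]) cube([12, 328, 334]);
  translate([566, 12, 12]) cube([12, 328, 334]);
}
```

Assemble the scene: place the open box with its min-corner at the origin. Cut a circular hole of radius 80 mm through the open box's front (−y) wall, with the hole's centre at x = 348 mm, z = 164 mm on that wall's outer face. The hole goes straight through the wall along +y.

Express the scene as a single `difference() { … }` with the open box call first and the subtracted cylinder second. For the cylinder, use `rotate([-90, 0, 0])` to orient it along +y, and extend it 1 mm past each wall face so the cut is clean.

difference() {
  open_box();
  translate([348, -1, 164]) rotate([-90, 0, 0]) cylinder(h = 14, r = 80);
}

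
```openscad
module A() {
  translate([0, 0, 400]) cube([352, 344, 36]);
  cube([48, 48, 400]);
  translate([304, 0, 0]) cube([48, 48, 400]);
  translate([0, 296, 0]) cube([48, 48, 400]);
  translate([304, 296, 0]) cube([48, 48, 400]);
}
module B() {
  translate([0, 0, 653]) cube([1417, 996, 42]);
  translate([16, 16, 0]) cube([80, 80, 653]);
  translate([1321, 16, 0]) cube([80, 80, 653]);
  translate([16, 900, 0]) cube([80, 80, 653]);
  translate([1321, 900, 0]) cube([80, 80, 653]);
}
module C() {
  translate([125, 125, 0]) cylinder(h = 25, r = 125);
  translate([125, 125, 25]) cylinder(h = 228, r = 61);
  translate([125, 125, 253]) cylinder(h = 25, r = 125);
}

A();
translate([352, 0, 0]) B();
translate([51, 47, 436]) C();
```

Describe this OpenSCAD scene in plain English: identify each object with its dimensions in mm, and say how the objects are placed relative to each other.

A is a simple wooden stool: a rectangular seat 352 mm (x) by 344 mm (y), 36 mm thick, top face at z = 436 mm, on four square legs, each 48×48 mm in cross-section. The legs rest on z = 0, each flush with a corner of the seat.

B is a rectangular dining table. The top is 1417×996×42 mm with its upper surface at z = 695 mm. It stands on four 80×80 mm square legs, each inset 16 mm from the nearest pair of top edges, running from the floor to the underside of the top.

C is a spool: two coaxial disc flanges of radius 125 mm and thickness 25 mm, joined by a core cylinder of radius 61 mm and height 228 mm. The lower flange rests on z = 0 and the three cylinders share a vertical axis.

The table is against the stool's +x side, with their −y faces flush. The spool is on top of the stool, centred.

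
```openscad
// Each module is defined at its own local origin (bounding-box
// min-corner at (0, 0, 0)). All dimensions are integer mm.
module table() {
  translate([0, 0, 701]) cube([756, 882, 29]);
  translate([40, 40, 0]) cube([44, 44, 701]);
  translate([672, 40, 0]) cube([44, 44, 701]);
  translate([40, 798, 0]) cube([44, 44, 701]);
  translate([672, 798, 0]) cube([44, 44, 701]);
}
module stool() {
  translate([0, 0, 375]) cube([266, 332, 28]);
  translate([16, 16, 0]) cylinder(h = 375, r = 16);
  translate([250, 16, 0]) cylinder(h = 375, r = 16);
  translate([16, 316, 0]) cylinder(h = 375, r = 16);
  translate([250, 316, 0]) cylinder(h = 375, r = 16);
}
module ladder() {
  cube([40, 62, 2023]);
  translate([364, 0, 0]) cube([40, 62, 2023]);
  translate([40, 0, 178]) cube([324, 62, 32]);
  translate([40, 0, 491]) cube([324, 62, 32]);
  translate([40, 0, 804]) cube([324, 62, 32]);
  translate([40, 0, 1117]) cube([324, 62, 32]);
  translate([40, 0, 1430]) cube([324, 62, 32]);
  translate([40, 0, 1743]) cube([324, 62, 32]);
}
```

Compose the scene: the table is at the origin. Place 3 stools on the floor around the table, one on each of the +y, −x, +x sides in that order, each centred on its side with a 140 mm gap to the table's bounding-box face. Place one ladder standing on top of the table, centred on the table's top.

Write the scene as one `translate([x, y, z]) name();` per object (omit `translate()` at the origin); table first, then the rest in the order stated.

table();
translate([245, 1022, 0]) stool();
translate([-406, 275, 0]) stool();
translate([896, 275, 0]) stool();
translate([176, 410, 730]) ladder();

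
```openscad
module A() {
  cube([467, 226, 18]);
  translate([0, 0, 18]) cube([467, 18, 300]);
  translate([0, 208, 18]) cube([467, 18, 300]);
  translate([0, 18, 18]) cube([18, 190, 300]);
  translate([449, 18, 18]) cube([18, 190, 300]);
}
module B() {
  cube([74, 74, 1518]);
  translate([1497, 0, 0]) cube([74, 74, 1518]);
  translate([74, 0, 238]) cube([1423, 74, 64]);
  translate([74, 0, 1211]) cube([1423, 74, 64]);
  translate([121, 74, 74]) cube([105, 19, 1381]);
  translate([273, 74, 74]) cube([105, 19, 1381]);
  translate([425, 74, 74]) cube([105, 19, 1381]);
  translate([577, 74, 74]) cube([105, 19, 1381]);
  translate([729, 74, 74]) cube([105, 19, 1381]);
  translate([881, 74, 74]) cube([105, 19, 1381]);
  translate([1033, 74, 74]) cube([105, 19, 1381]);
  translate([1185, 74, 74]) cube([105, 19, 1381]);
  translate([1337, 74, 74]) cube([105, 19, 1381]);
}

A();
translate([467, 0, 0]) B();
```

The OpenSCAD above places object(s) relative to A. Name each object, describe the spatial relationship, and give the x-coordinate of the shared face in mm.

A is an open box. B is a fence section. The fence section is against the open box's +x side, with their −y faces flush. The x-coordinate of the shared face is 467 mm.

The open box's +x face and the fence section's −x face are both at x = 467 mm.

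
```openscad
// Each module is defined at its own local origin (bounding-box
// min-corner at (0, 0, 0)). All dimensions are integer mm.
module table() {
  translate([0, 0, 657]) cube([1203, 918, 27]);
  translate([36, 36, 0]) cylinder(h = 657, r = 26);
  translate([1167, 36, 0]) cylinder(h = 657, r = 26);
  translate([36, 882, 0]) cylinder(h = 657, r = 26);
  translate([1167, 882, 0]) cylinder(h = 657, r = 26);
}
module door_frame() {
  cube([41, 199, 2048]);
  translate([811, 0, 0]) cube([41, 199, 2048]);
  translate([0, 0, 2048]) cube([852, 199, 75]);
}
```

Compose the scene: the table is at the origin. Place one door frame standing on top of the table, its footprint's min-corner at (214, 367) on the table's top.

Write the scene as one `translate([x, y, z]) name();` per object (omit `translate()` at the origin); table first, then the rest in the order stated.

table();
translate([214, 367, 684]) door_frame();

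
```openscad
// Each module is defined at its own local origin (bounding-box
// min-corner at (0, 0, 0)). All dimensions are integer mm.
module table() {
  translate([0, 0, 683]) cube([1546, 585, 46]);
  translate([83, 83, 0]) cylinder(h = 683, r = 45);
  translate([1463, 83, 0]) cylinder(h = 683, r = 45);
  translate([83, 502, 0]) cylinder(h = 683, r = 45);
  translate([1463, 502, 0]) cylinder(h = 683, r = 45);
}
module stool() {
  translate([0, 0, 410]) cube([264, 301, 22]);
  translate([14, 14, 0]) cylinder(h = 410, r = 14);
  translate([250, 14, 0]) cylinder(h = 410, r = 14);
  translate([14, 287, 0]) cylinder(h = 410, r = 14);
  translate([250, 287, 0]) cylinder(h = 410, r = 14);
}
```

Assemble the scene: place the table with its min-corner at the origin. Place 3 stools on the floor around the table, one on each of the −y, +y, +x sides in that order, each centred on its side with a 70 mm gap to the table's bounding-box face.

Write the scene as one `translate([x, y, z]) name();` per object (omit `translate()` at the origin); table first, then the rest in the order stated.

table();
translate([641, -371, 0]) stool();
translate([641, 655, 0]) stool();
translate([1616, 142, 0]) stool();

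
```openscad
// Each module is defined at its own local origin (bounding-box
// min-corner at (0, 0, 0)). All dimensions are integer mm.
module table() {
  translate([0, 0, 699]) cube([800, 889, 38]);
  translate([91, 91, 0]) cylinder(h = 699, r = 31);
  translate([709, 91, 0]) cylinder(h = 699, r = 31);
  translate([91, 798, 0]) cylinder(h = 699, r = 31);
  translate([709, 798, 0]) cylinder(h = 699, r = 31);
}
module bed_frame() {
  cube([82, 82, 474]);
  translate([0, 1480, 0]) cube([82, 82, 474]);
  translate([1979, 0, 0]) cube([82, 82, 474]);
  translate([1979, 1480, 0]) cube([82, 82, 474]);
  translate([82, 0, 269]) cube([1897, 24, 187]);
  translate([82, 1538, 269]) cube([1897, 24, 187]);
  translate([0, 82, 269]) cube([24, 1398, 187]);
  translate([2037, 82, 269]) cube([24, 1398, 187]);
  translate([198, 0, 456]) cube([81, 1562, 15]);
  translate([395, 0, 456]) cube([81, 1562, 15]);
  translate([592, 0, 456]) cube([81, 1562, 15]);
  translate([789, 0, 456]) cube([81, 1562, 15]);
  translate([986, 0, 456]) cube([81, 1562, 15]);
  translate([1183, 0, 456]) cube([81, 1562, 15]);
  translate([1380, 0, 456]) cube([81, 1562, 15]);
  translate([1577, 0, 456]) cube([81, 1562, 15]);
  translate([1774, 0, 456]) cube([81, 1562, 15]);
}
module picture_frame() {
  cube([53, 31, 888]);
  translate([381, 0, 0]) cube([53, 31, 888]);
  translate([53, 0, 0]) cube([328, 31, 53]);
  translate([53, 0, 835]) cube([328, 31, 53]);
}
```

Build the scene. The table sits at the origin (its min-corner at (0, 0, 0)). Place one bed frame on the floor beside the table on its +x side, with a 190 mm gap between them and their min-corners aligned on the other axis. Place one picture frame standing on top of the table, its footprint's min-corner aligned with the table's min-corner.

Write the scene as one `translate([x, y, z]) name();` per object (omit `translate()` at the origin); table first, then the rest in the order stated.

table();
translate([990, 0, 0]) bed_frame();
translate([0, 0, 737]) picture_frame();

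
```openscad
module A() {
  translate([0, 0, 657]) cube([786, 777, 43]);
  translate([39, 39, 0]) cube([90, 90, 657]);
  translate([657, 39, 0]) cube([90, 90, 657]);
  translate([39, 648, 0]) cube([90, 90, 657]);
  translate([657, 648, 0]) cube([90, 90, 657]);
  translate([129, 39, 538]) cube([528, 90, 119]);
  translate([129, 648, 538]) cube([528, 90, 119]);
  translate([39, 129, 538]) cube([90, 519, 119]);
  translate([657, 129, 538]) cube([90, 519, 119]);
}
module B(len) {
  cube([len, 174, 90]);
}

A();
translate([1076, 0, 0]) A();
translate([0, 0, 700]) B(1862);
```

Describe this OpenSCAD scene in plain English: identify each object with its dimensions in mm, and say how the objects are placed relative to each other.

A is a rectangular dining table. The top is 786×777×43 mm with its upper surface at z = 700 mm. It stands on four 90×90 mm square legs, each inset 39 mm from the nearest pair of top edges, running from the floor to the underside of the top. Four apron rails, 90 mm thick and 119 mm tall, run between adjacent legs with their top edges flush with the underside of the top and their outer faces flush with the legs' outer faces.

B is a rectangular beam 1862 mm long (x), 174 mm deep (y), 90 mm thick (z).

The beam spans the tops of two tables placed 290 mm apart, resting at z = 700 mm.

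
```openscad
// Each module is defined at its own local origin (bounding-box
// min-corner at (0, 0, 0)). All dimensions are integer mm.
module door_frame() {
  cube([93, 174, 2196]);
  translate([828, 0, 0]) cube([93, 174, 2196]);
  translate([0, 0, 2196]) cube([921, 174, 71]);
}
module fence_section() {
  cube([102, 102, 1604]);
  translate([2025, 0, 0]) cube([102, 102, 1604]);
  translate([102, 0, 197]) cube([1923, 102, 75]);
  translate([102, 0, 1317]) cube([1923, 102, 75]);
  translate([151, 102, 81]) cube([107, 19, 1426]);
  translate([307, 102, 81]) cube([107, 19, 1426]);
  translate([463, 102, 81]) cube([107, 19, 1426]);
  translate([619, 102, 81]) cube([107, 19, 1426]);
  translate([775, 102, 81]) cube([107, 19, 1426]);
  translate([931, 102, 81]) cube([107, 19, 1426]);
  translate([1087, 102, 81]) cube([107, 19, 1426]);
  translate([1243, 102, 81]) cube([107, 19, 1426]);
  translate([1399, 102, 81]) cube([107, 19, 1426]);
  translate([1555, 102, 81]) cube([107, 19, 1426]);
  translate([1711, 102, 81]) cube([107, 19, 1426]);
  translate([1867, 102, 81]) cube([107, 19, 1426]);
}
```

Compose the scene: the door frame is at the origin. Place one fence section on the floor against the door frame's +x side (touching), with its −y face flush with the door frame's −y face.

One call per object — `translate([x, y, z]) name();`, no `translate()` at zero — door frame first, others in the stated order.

door_frame();
translate([921, 0, 0]) fence_section();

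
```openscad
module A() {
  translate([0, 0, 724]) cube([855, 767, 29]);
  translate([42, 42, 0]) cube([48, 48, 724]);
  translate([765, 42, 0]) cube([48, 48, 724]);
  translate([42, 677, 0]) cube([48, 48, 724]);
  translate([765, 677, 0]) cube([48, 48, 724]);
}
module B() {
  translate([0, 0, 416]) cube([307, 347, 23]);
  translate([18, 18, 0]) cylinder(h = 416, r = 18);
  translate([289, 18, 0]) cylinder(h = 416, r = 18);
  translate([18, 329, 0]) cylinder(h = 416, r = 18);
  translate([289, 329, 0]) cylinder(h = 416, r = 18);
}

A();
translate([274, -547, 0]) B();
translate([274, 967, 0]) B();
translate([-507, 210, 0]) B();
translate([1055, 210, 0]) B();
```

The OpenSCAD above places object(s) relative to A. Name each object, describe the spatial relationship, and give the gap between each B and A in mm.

Each stool's nearest face is 200 mm from the table's bounding box.

A is a table. B is a stool. Four stools sit around the table at the −y, +y, −x, +x sides. The gap between each stool and the table is 200 mm.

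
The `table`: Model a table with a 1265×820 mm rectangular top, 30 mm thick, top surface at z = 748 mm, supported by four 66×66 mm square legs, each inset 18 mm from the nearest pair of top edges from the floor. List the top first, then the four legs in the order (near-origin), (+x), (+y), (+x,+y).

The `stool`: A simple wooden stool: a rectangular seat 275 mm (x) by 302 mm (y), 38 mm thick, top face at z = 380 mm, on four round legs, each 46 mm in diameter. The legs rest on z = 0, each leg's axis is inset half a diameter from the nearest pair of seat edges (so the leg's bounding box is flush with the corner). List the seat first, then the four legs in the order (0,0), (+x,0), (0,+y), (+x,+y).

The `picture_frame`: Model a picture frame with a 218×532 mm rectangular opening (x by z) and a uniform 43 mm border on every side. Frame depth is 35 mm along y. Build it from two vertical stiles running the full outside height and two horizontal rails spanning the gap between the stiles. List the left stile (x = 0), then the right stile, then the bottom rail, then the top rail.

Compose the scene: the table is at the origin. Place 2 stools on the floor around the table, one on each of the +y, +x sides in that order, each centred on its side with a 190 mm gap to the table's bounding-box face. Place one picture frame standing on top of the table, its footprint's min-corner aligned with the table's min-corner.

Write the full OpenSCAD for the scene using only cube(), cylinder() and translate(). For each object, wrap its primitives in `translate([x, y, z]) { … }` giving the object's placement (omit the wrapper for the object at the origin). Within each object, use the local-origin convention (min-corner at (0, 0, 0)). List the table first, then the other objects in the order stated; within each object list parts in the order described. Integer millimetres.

translate([0, 0, 718]) cube([1265, 820, 30]);
translate([18, 18, 0]) cube([66, 66, 718]);
translate([1181, 18, 0]) cube([66, 66, 718]);
translate([18, 736, 0]) cube([66, 66, 718]);
translate([1181, 736, 0]) cube([66, 66, 718]);
translate([495, 1010, 0]) {
  translate([0, 0, 342]) cube([275, 302, 38]);
  translate([23, 23, 0]) cylinder(h = 342, r = 23);
  translate([252, 23, 0]) cylinder(h = 342, r = 23);
  translate([23, 279, 0]) cylinder(h = 342, r = 23);
  translate([252, 279, 0]) cylinder(h = 342, r = 23);
}
translate([1455, 259, 0]) {
  translate([0, 0, 342]) cube([275, 302, 38]);
  translate([23, 23, 0]) cylinder(h = 342, r = 23);
  translate([252, 23, 0]) cylinder(h = 342, r = 23);
  translate([23, 279, 0]) cylinder(h = 342, r = 23);
  translate([252, 279, 0]) cylinder(h = 342, r = 23);
}
translate([0, 0, 748]) {
  cube([43, 35, 618]);
  translate([261, 0, 0]) cube([43, 35, 618]);
  translate([43, 0, 0]) cube([218, 35, 43]);
  translate([43, 0, 575]) cube([218, 35, 43]);
}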